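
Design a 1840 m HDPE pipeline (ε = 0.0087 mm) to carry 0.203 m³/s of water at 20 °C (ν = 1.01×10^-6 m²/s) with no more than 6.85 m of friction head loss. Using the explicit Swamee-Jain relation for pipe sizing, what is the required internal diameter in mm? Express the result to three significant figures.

D ≈ 417 mm

Swamee-Jain (Type III): D = 0.66·[ε^1.25·(LQ²/(gh_f))^4.75 + ν·Q^9.4·(L/(gh_f))^5.2]^0.04
LQ²/(gh_f) = 1.128; L/(gh_f) = 27.38
Term 1 = ε^1.25·(…)^4.75 = 8.39×10^-7; Term 2 = ν·Q^9.4·(…)^5.2 = 9.32×10^-6
D = 0.66·(8.39×10^-7 + 9.32×10^-6)^0.04 = 0.4167 m = 417 mm
Check: V = 1.49 m/s, Re = 6.14×10^5, f = 0.01299, h_f = 6.48 m ≈ 6.85 m ✓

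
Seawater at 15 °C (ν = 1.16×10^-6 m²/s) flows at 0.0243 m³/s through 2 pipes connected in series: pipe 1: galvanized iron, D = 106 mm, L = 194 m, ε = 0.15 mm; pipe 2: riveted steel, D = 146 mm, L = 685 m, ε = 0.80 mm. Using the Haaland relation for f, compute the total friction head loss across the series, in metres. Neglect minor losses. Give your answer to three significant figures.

Pipe 1: V = 2.754 m/s, Re = 2.52×10^5, ε/D = 0.00142, f = 0.02224, h_1 = f(L/D)V²/2g = 15.73 m
Pipe 2: V = 1.451 m/s, Re = 1.83×10^5, ε/D = 0.00548, f = 0.03173, h_2 = f(L/D)V²/2g = 15.99 m
Series → Q common, losses add: H = Σh = 31.72 m

H ≈ 31.7 m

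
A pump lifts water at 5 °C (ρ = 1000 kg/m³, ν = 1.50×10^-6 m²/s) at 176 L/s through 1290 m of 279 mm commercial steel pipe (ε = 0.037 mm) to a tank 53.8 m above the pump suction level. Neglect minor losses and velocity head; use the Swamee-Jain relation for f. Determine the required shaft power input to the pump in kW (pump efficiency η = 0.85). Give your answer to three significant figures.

V = 4Q/(πD²) = 2.879 m/s; Re = 5.35×10^5; ε/D = 1.33×10^-4; f = 0.01473
h_f = f(L/D)V²/2g = 28.77 m
Total head H = z + h_f = 53.8 + 28.77 = 82.57 m
P_hyd = ρgQH = 1000·9.81·0.176·82.57 = 142.6 kW
P_shaft = P_hyd/η = 142.6/0.85 = 167.7 kW

P_shaft ≈ 168 kW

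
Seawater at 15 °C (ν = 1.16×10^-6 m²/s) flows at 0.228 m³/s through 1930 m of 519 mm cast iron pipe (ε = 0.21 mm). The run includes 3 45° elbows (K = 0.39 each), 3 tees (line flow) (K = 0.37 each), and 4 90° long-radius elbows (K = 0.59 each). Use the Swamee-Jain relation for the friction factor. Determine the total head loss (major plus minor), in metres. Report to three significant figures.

H_L ≈ 4.06 m

V = 4Q/(πD²) = 1.078 m/s; V²/2g = 0.05920 m
Re = 4.82×10^5, ε/D = 4.05×10^-4 → f = 0.01718 (Swamee-Jain)
Major: h_f = f(L/D)·V²/2g = 0.01718·3719·0.05920 = 3.783 m
Minor: ΣK = 4.64; h_m = ΣK·V²/2g = 0.2747 m
Total H_L = 3.783 + 0.2747 = 4.058 m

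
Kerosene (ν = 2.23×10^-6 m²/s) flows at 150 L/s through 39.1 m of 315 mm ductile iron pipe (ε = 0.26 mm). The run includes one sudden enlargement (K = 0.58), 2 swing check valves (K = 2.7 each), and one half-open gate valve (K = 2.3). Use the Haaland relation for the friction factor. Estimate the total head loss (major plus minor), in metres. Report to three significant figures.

V = 4Q/(πD²) = 1.925 m/s; V²/2g = 0.1888 m
Re = 2.72×10^5, ε/D = 8.25×10^-4 → f = 0.01985 (Haaland)
Major: h_f = f(L/D)·V²/2g = 0.01985·124.1·0.1888 = 0.4651 m
Minor: ΣK = 8.28; h_m = ΣK·V²/2g = 1.563 m
Total H_L = 0.4651 + 1.563 = 2.029 m

H_L ≈ 2.03 m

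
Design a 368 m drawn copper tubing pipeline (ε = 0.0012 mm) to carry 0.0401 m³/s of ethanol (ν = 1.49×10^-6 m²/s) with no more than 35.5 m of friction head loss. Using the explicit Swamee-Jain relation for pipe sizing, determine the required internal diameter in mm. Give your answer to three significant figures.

D ≈ 117 mm

Swamee-Jain (Type III): D = 0.66·[ε^1.25·(LQ²/(gh_f))^4.75 + ν·Q^9.4·(L/(gh_f))^5.2]^0.04
LQ²/(gh_f) = 0.001699; L/(gh_f) = 1.057
Term 1 = ε^1.25·(…)^4.75 = 2.77×10^-21; Term 2 = ν·Q^9.4·(…)^5.2 = 1.47×10^-19
D = 0.66·(2.77×10^-21 + 1.47×10^-19)^0.04 = 0.1166 m = 117 mm
Check: V = 3.76 m/s, Re = 2.94×10^5, f = 0.01455, h_f = 33.1 m ≈ 35.5 m ✓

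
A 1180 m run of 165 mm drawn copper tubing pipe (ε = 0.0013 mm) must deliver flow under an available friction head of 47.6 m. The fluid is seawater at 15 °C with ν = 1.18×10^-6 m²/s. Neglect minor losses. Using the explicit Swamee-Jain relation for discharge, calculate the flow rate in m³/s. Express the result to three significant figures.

Swamee-Jain (Type II): Q = -0.965·√(gD⁵h_f/L)·ln[ε/(3.7D) + √(3.17ν²L/(gD³h_f))]
√(gD⁵h_f/L) = √(9.81·0.165⁵·47.6/1180) = 0.006957
ε/(3.7D) = 2.13×10^-6; √(3.17ν²L/(gD³h_f)) = 4.98×10^-5
Q = -0.965·0.006957·ln(5.196×10^-5) = 0.06623 m³/s
Check: V = 3.10 m/s, Re = 4.33×10^5, f = 0.01355, h_f = 47.4 m ≈ 47.6 m ✓

Q ≈ 0.0662 m³/s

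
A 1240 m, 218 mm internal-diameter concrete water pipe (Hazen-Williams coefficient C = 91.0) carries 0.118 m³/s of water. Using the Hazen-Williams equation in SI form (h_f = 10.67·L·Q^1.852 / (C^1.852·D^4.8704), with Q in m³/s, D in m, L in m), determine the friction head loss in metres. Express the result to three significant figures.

h_f ≈ 99.2 m

h_f = 10.67·1240·0.118^1.852 / (91.0^1.852·0.218^4.8704) = 99.21 m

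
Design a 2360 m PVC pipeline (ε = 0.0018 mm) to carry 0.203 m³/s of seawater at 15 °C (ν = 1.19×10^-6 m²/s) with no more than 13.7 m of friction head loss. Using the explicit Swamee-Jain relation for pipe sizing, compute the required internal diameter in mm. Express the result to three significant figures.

Swamee-Jain (Type III): D = 0.66·[ε^1.25·(LQ²/(gh_f))^4.75 + ν·Q^9.4·(L/(gh_f))^5.2]^0.04
LQ²/(gh_f) = 0.7236; L/(gh_f) = 17.56
Term 1 = ε^1.25·(…)^4.75 = 1.42×10^-8; Term 2 = ν·Q^9.4·(…)^5.2 = 1.09×10^-6
D = 0.66·(1.42×10^-8 + 1.09×10^-6)^0.04 = 0.3813 m = 381 mm
Check: V = 1.78 m/s, Re = 5.70×10^5, f = 0.01287, h_f = 12.8 m ≈ 13.7 m ✓

D ≈ 381 mm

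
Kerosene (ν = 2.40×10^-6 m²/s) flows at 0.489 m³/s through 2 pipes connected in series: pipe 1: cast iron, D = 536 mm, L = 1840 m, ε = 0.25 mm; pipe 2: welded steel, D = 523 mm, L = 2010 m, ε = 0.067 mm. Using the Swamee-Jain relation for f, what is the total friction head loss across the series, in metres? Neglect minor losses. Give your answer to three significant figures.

Pipe 1: V = 2.167 m/s, Re = 4.84×10^5, ε/D = 4.66×10^-4, f = 0.01759, h_1 = f(L/D)V²/2g = 14.46 m
Pipe 2: V = 2.276 m/s, Re = 4.96×10^5, ε/D = 1.28×10^-4, f = 0.01480, h_2 = f(L/D)V²/2g = 15.02 m
Series → Q common, losses add: H = Σh = 29.48 m

H ≈ 29.5 m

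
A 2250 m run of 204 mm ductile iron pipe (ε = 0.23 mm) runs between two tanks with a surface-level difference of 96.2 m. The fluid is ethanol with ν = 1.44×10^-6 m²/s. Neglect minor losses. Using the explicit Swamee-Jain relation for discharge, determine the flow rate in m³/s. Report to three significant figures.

Q ≈ 0.0936 m³/s

Swamee-Jain (Type II): Q = -0.965·√(gD⁵h_f/L)·ln[ε/(3.7D) + √(3.17ν²L/(gD³h_f))]
√(gD⁵h_f/L) = √(9.81·0.204⁵·96.2/2250) = 0.01217
ε/(3.7D) = 3.05×10^-4; √(3.17ν²L/(gD³h_f)) = 4.30×10^-5
Q = -0.965·0.01217·ln(3.477×10^-4) = 0.09356 m³/s
Check: V = 2.86 m/s, Re = 4.06×10^5, f = 0.02102, h_f = 96.8 m ≈ 96.2 m ✓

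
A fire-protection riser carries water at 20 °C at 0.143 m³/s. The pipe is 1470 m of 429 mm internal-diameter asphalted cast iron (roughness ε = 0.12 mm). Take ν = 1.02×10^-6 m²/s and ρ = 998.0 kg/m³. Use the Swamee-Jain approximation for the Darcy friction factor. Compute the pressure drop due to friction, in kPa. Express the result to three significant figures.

V = 4Q/(πD²) = 4·0.143/(π·0.429²) = 0.9893 m/s
Re = VD/ν = 0.9893·0.429/1.02×10^-6 = 4.16×10^5 → turbulent
ε/D = 0.12/429 = 2.80×10^-4
Swamee-Jain: f = 0.01644
h_f = f(L/D)V²/(2g) = 0.01644·(1470/0.429)·0.9893²/(2·9.81) = 2.810 m
Δp = ρg·h_f = 998.0·9.81·2.810 = 27.51 kPa

Δp ≈ 27.5 kPa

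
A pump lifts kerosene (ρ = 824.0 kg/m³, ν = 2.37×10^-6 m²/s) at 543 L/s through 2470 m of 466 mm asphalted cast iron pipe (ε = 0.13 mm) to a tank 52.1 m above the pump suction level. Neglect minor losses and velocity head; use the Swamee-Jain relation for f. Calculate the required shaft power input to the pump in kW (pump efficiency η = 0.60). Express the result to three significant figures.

V = 4Q/(πD²) = 3.184 m/s; Re = 6.26×10^5; ε/D = 2.79×10^-4; f = 0.01596
h_f = f(L/D)V²/2g = 43.71 m
Total head H = z + h_f = 52.1 + 43.71 = 95.81 m
P_hyd = ρgQH = 824.0·9.81·0.543·95.81 = 420.5 kW
P_shaft = P_hyd/η = 420.5/0.60 = 700.9 kW

P_shaft ≈ 701 kW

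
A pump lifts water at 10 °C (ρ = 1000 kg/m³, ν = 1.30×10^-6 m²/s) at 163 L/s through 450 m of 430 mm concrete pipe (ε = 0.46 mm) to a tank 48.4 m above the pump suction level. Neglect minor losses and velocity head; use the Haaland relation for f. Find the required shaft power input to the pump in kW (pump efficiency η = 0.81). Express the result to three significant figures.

P_shaft ≈ 98.3 kW

V = 4Q/(πD²) = 1.122 m/s; Re = 3.71×10^5; ε/D = 0.00107; f = 0.02066
h_f = f(L/D)V²/2g = 1.389 m
Total head H = z + h_f = 48.4 + 1.389 = 49.79 m
P_hyd = ρgQH = 1000·9.81·0.163·49.79 = 79.61 kW
P_shaft = P_hyd/η = 79.61/0.81 = 98.29 kW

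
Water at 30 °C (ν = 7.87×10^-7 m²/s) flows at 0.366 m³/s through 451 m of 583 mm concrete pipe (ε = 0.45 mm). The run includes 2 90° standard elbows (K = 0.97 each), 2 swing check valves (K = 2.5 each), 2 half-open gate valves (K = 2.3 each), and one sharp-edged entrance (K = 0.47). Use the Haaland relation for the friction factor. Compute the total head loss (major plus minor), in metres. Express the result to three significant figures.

V = 4Q/(πD²) = 1.371 m/s; V²/2g = 0.09581 m
Re = 1.02×10^6, ε/D = 7.72×10^-4 → f = 0.01881 (Haaland)
Major: h_f = f(L/D)·V²/2g = 0.01881·773.6·0.09581 = 1.394 m
Minor: ΣK = 12.0; h_m = ΣK·V²/2g = 1.151 m
Total H_L = 1.394 + 1.151 = 2.545 m

H_L ≈ 2.54 m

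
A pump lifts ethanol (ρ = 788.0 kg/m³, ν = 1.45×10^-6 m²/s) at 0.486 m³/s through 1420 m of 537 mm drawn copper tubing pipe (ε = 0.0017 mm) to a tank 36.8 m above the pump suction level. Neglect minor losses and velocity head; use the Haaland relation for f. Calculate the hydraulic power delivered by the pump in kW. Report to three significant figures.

P_hyd ≈ 166 kW

V = 4Q/(πD²) = 2.146 m/s; Re = 7.95×10^5; ε/D = 3.17×10^-6; f = 0.01209
h_f = f(L/D)V²/2g = 7.504 m
Total head H = z + h_f = 36.8 + 7.504 = 44.30 m
P_hyd = ρgQH = 788.0·9.81·0.486·44.30 = 166.4 kW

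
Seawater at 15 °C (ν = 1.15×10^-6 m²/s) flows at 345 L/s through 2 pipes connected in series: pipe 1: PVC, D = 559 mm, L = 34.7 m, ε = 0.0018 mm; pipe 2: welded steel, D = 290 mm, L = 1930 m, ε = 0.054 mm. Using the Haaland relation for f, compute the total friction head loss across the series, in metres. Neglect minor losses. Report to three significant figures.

H ≈ 132 m

Pipe 1: V = 1.406 m/s, Re = 6.83×10^5, ε/D = 3.22×10^-6, f = 0.01241, h_1 = f(L/D)V²/2g = 0.07757 m
Pipe 2: V = 5.223 m/s, Re = 1.32×10^6, ε/D = 1.86×10^-4, f = 0.01425, h_2 = f(L/D)V²/2g = 131.9 m
Series → Q common, losses add: H = Σh = 131.9 m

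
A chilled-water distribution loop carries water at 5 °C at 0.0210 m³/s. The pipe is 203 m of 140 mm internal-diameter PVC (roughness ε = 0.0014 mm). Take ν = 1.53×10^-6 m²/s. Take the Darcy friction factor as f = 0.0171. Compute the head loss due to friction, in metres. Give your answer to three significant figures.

h_f ≈ 2.35 m

V = 4Q/(πD²) = 4·0.0210/(π·0.140²) = 1.364 m/s
h_f = f(L/D)V²/(2g) = 0.01710·(203/0.140)·1.364²/(2·9.81) = 2.352 m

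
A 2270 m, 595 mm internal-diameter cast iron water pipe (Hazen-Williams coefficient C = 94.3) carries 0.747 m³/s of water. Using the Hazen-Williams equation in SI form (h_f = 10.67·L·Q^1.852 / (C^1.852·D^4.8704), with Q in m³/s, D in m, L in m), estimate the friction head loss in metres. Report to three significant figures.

h_f = 10.67·2270·0.747^1.852 / (94.3^1.852·0.595^4.8704) = 38.99 m

h_f ≈ 39.0 m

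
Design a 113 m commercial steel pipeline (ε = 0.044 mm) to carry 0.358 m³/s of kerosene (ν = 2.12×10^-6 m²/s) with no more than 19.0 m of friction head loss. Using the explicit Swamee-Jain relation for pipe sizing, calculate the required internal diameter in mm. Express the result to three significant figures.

Swamee-Jain (Type III): D = 0.66·[ε^1.25·(LQ²/(gh_f))^4.75 + ν·Q^9.4·(L/(gh_f))^5.2]^0.04
LQ²/(gh_f) = 0.07770; L/(gh_f) = 0.6063
Term 1 = ε^1.25·(…)^4.75 = 1.92×10^-11; Term 2 = ν·Q^9.4·(…)^5.2 = 1.01×10^-11
D = 0.66·(1.92×10^-11 + 1.01×10^-11)^0.04 = 0.2502 m = 250 mm
Check: V = 7.28 m/s, Re = 8.60×10^5, f = 0.01464, h_f = 17.9 m ≈ 19.0 m ✓

D ≈ 250 mm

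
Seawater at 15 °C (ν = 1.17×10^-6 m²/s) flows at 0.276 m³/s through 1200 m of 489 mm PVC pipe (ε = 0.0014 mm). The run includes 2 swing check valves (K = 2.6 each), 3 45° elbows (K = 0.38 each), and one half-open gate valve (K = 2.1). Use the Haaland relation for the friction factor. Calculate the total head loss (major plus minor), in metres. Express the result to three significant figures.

H_L ≈ 4.34 m

V = 4Q/(πD²) = 1.470 m/s; V²/2g = 0.1101 m
Re = 6.14×10^5, ε/D = 2.86×10^-6 → f = 0.01263 (Haaland)
Major: h_f = f(L/D)·V²/2g = 0.01263·2454·0.1101 = 3.412 m
Minor: ΣK = 8.44; h_m = ΣK·V²/2g = 0.9291 m
Total H_L = 3.412 + 0.9291 = 4.341 m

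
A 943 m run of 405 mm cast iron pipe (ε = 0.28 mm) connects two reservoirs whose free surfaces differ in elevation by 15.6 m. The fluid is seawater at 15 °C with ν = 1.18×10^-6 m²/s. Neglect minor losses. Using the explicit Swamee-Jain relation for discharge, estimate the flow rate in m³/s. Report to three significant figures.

Swamee-Jain (Type II): Q = -0.965·√(gD⁵h_f/L)·ln[ε/(3.7D) + √(3.17ν²L/(gD³h_f))]
√(gD⁵h_f/L) = √(9.81·0.405⁵·15.6/943) = 0.04205
ε/(3.7D) = 1.87×10^-4; √(3.17ν²L/(gD³h_f)) = 2.02×10^-5
Q = -0.965·0.04205·ln(2.071×10^-4) = 0.3442 m³/s
Check: V = 2.67 m/s, Re = 9.17×10^5, f = 0.01852, h_f = 15.7 m ≈ 15.6 m ✓

Q ≈ 0.344 m³/s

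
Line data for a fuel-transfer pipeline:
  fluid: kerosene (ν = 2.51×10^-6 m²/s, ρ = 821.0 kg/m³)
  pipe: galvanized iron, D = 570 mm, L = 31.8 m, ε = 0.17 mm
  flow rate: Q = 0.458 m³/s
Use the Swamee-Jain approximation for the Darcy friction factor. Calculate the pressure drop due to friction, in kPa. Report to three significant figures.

Δp ≈ 1.23 kPa

V = 4Q/(πD²) = 4·0.458/(π·0.570²) = 1.795 m/s
Re = VD/ν = 1.795·0.570/2.51×10^-6 = 4.08×10^5 → turbulent
ε/D = 0.17/570 = 2.98×10^-4
Swamee-Jain: f = 0.01661
h_f = f(L/D)V²/(2g) = 0.01661·(31.8/0.570)·1.795²/(2·9.81) = 0.1521 m
Δp = ρg·h_f = 821.0·9.81·0.1521 = 1.225 kPa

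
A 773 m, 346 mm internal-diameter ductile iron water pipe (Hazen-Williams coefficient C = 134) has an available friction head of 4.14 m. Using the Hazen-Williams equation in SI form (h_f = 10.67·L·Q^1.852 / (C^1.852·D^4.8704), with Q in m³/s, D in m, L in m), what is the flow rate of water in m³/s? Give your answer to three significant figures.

Q ≈ 0.136 m³/s

Rearranging: Q = [h_f·C^1.852·D^4.8704 / (10.67·L)]^(1/1.852)
Q = [4.14·134^1.852·0.346^4.8704 / (10.67·773)]^0.540 = 0.1360 m³/s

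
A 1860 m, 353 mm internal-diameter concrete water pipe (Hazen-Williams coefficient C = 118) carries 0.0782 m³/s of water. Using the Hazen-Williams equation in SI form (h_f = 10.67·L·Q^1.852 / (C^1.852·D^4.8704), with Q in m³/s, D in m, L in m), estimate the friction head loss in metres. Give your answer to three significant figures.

h_f = 10.67·1860·0.0782^1.852 / (118^1.852·0.353^4.8704) = 4.105 m

h_f ≈ 4.10 m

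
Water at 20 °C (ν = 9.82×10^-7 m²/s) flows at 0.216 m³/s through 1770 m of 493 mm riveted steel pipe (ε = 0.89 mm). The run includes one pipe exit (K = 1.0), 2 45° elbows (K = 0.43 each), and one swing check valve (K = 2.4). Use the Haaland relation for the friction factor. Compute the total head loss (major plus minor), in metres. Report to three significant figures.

V = 4Q/(πD²) = 1.132 m/s; V²/2g = 0.06526 m
Re = 5.68×10^5, ε/D = 0.00181 → f = 0.02315 (Haaland)
Major: h_f = f(L/D)·V²/2g = 0.02315·3590·0.06526 = 5.423 m
Minor: ΣK = 4.26; h_m = ΣK·V²/2g = 0.2780 m
Total H_L = 5.423 + 0.2780 = 5.701 m

H_L ≈ 5.70 m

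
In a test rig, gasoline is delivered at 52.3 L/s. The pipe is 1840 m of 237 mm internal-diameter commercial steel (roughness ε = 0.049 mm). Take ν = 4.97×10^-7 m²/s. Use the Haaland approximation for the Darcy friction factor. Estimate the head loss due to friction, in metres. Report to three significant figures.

V = 4Q/(πD²) = 4·0.0523/(π·0.237²) = 1.186 m/s
Re = VD/ν = 1.186·0.237/4.97×10^-7 = 5.65×10^5 → turbulent
ε/D = 0.049/237 = 2.07×10^-4
Haaland: f = 0.01521
h_f = f(L/D)V²/(2g) = 0.01521·(1840/0.237)·1.186²/(2·9.81) = 8.457 m

h_f ≈ 8.46 m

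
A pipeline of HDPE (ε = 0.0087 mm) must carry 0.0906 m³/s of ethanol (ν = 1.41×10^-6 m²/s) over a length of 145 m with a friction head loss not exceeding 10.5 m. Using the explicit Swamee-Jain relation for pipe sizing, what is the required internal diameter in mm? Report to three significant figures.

D ≈ 169 mm

Swamee-Jain (Type III): D = 0.66·[ε^1.25·(LQ²/(gh_f))^4.75 + ν·Q^9.4·(L/(gh_f))^5.2]^0.04
LQ²/(gh_f) = 0.01155; L/(gh_f) = 1.408
Term 1 = ε^1.25·(…)^4.75 = 2.97×10^-16; Term 2 = ν·Q^9.4·(…)^5.2 = 1.31×10^-15
D = 0.66·(2.97×10^-16 + 1.31×10^-15)^0.04 = 0.1690 m = 169 mm
Check: V = 4.04 m/s, Re = 4.84×10^5, f = 0.01392, h_f = 9.94 m ≈ 10.5 m ✓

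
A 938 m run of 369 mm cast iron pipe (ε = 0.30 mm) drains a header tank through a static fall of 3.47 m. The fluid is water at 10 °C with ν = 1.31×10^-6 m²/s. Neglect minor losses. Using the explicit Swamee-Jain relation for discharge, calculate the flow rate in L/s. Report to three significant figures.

Q ≈ 125 L/s

Swamee-Jain (Type II): Q = -0.965·√(gD⁵h_f/L)·ln[ε/(3.7D) + √(3.17ν²L/(gD³h_f))]
√(gD⁵h_f/L) = √(9.81·0.369⁵·3.47/938) = 0.01576
ε/(3.7D) = 2.20×10^-4; √(3.17ν²L/(gD³h_f)) = 5.46×10^-5
Q = -0.965·0.01576·ln(2.744×10^-4) = 0.1247 m³/s
Check: V = 1.17 m/s, Re = 3.28×10^5, f = 0.01984, h_f = 3.50 m ≈ 3.47 m ✓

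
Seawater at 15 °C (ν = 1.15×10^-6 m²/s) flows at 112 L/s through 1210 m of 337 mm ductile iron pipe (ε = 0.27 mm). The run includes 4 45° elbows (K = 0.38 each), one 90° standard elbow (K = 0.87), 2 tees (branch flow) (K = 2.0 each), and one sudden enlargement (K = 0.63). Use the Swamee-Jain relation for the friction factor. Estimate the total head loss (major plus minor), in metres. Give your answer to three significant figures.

H_L ≈ 6.24 m

V = 4Q/(πD²) = 1.256 m/s; V²/2g = 0.08036 m
Re = 3.68×10^5, ε/D = 8.01×10^-4 → f = 0.01968 (Swamee-Jain)
Major: h_f = f(L/D)·V²/2g = 0.01968·3591·0.08036 = 5.678 m
Minor: ΣK = 7.02; h_m = ΣK·V²/2g = 0.5641 m
Total H_L = 5.678 + 0.5641 = 6.242 m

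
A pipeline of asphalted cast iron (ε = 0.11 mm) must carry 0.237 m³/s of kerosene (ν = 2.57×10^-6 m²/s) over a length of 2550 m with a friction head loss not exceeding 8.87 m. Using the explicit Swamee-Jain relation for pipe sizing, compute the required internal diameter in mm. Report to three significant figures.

Swamee-Jain (Type III): D = 0.66·[ε^1.25·(LQ²/(gh_f))^4.75 + ν·Q^9.4·(L/(gh_f))^5.2]^0.04
LQ²/(gh_f) = 1.646; L/(gh_f) = 29.31
Term 1 = ε^1.25·(…)^4.75 = 1.20×10^-4; Term 2 = ν·Q^9.4·(…)^5.2 = 1.45×10^-4
D = 0.66·(1.20×10^-4 + 1.45×10^-4)^0.04 = 0.4748 m = 475 mm
Check: V = 1.34 m/s, Re = 2.47×10^5, f = 0.01691, h_f = 8.30 m ≈ 8.87 m ✓

D ≈ 475 mm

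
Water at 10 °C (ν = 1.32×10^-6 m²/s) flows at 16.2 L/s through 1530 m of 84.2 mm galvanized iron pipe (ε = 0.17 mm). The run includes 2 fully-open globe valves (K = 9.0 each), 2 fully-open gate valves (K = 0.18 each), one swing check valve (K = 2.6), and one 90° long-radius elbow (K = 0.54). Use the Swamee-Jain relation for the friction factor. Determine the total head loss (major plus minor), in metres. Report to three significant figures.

V = 4Q/(πD²) = 2.909 m/s; V²/2g = 0.4314 m
Re = 1.86×10^5, ε/D = 0.00202 → f = 0.02461 (Swamee-Jain)
Major: h_f = f(L/D)·V²/2g = 0.02461·18171·0.4314 = 192.9 m
Minor: ΣK = 21.5; h_m = ΣK·V²/2g = 9.276 m
Total H_L = 192.9 + 9.276 = 202.2 m

H_L ≈ 202 m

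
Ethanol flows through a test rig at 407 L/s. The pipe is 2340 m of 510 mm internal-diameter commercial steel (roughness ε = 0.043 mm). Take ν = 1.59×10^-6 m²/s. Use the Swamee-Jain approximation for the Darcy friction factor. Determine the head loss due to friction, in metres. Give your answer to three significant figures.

V = 4Q/(πD²) = 4·0.407/(π·0.510²) = 1.992 m/s
Re = VD/ν = 1.992·0.510/1.59×10^-6 = 6.39×10^5 → turbulent
ε/D = 0.043/510 = 8.43×10^-5
Swamee-Jain: f = 0.01388
h_f = f(L/D)V²/(2g) = 0.01388·(2340/0.510)·1.992²/(2·9.81) = 12.88 m

h_f ≈ 12.9 m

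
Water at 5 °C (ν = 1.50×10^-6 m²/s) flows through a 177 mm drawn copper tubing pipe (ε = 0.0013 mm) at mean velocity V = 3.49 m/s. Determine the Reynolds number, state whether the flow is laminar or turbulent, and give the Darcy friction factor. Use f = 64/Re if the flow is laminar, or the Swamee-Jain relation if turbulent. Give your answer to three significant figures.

Re = VD/ν = 3.490·0.177/1.50×10^-6 = 4.12×10^5
Re > 4000 → turbulent; ε/D = 7.34×10^-6
Swamee-Jain: f = 0.01366

Re ≈ 4.12×10^5; turbulent; f ≈ 0.0137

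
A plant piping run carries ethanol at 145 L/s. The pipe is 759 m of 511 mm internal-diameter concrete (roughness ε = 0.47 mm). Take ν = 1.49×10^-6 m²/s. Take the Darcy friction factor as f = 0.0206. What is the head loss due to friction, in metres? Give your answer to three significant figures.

h_f ≈ 0.780 m

V = 4Q/(πD²) = 4·0.145/(π·0.511²) = 0.7070 m/s
h_f = f(L/D)V²/(2g) = 0.02060·(759/0.511)·0.7070²/(2·9.81) = 0.7796 m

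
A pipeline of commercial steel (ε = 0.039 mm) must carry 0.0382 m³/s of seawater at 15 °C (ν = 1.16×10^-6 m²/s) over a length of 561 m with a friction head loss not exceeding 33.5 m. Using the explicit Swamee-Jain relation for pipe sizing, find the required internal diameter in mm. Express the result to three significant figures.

D ≈ 130 mm

Swamee-Jain (Type III): D = 0.66·[ε^1.25·(LQ²/(gh_f))^4.75 + ν·Q^9.4·(L/(gh_f))^5.2]^0.04
LQ²/(gh_f) = 0.002491; L/(gh_f) = 1.707
Term 1 = ε^1.25·(…)^4.75 = 1.32×10^-18; Term 2 = ν·Q^9.4·(…)^5.2 = 8.78×10^-19
D = 0.66·(1.32×10^-18 + 8.78×10^-19)^0.04 = 0.1298 m = 130 mm
Check: V = 2.89 m/s, Re = 3.23×10^5, f = 0.01695, h_f = 31.1 m ≈ 33.5 m ✓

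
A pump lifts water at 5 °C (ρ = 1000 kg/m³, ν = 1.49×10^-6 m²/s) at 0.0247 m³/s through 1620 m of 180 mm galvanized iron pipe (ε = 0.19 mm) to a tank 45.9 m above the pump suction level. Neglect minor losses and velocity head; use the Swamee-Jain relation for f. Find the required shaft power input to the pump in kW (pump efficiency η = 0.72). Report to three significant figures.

V = 4Q/(πD²) = 0.9706 m/s; Re = 1.17×10^5; ε/D = 0.00106; f = 0.02222
h_f = f(L/D)V²/2g = 9.605 m
Total head H = z + h_f = 45.9 + 9.605 = 55.50 m
P_hyd = ρgQH = 1000·9.81·0.0247·55.50 = 13.45 kW
P_shaft = P_hyd/η = 13.45/0.72 = 18.68 kW

P_shaft ≈ 18.7 kW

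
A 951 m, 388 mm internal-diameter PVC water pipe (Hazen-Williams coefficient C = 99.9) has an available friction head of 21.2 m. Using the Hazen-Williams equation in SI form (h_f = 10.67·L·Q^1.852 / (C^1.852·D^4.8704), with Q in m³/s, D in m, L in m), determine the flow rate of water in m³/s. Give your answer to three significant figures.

Q ≈ 0.296 m³/s

Rearranging: Q = [h_f·C^1.852·D^4.8704 / (10.67·L)]^(1/1.852)
Q = [21.2·99.9^1.852·0.388^4.8704 / (10.67·951)]^0.540 = 0.2959 m³/s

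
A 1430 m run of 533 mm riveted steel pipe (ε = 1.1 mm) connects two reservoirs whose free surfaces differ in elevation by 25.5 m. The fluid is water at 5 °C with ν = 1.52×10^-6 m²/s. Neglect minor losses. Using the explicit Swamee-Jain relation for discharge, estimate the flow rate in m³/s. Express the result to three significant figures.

Q ≈ 0.625 m³/s

Swamee-Jain (Type II): Q = -0.965·√(gD⁵h_f/L)·ln[ε/(3.7D) + √(3.17ν²L/(gD³h_f))]
√(gD⁵h_f/L) = √(9.81·0.533⁵·25.5/1430) = 0.08675
ε/(3.7D) = 5.58×10^-4; √(3.17ν²L/(gD³h_f)) = 1.66×10^-5
Q = -0.965·0.08675·ln(5.744×10^-4) = 0.6247 m³/s
Check: V = 2.80 m/s, Re = 9.82×10^5, f = 0.02388, h_f = 25.6 m ≈ 25.5 m ✓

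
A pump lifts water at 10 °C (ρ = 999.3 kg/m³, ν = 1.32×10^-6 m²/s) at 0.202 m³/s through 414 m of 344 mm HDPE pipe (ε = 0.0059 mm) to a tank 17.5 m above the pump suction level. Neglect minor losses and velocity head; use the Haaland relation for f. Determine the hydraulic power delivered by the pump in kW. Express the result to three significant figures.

P_hyd ≈ 42.1 kW

V = 4Q/(πD²) = 2.173 m/s; Re = 5.66×10^5; ε/D = 1.72×10^-5; f = 0.01300
h_f = f(L/D)V²/2g = 3.765 m
Total head H = z + h_f = 17.5 + 3.765 = 21.27 m
P_hyd = ρgQH = 999.3·9.81·0.202·21.27 = 42.11 kW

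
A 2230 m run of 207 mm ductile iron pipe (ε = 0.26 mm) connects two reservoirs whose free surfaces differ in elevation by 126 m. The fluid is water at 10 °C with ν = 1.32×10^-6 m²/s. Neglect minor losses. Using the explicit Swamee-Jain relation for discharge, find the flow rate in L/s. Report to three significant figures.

Swamee-Jain (Type II): Q = -0.965·√(gD⁵h_f/L)·ln[ε/(3.7D) + √(3.17ν²L/(gD³h_f))]
√(gD⁵h_f/L) = √(9.81·0.207⁵·126/2230) = 0.01451
ε/(3.7D) = 3.39×10^-4; √(3.17ν²L/(gD³h_f)) = 3.35×10^-5
Q = -0.965·0.01451·ln(3.730×10^-4) = 0.1106 m³/s
Check: V = 3.29 m/s, Re = 5.15×10^5, f = 0.02139, h_f = 127 m ≈ 126 m ✓

Q ≈ 111 L/s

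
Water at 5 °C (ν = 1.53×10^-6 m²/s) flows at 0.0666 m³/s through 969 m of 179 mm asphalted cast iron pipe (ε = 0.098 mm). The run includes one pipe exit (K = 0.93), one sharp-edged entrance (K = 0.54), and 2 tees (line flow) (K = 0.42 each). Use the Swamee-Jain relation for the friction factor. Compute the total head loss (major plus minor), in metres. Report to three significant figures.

V = 4Q/(πD²) = 2.647 m/s; V²/2g = 0.3570 m
Re = 3.10×10^5, ε/D = 5.47×10^-4 → f = 0.01856 (Swamee-Jain)
Major: h_f = f(L/D)·V²/2g = 0.01856·5413·0.3570 = 35.86 m
Minor: ΣK = 2.31; h_m = ΣK·V²/2g = 0.8246 m
Total H_L = 35.86 + 0.8246 = 36.69 m

H_L ≈ 36.7 m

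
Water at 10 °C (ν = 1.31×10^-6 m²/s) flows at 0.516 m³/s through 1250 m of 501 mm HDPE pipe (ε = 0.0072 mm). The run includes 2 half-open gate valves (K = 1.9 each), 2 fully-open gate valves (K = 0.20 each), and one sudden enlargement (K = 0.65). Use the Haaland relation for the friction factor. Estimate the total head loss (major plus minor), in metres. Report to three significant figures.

H_L ≈ 12.0 m

V = 4Q/(πD²) = 2.617 m/s; V²/2g = 0.3492 m
Re = 1.00×10^6, ε/D = 1.44×10^-5 → f = 0.01185 (Haaland)
Major: h_f = f(L/D)·V²/2g = 0.01185·2495·0.3492 = 10.32 m
Minor: ΣK = 4.85; h_m = ΣK·V²/2g = 1.694 m
Total H_L = 10.32 + 1.694 = 12.02 m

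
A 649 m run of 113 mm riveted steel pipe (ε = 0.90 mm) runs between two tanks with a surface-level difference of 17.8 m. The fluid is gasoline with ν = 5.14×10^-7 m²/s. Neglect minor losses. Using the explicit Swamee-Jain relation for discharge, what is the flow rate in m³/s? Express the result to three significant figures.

Swamee-Jain (Type II): Q = -0.965·√(gD⁵h_f/L)·ln[ε/(3.7D) + √(3.17ν²L/(gD³h_f))]
√(gD⁵h_f/L) = √(9.81·0.113⁵·17.8/649) = 0.002226
ε/(3.7D) = 0.00215; √(3.17ν²L/(gD³h_f)) = 4.64×10^-5
Q = -0.965·0.002226·ln(0.002199) = 0.01315 m³/s
Check: V = 1.31 m/s, Re = 2.88×10^5, f = 0.03552, h_f = 17.9 m ≈ 17.8 m ✓

Q ≈ 0.0131 m³/s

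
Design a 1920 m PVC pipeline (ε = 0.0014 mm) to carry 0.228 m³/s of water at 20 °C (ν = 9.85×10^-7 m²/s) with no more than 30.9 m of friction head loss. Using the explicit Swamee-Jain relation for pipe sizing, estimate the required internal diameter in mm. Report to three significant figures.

Swamee-Jain (Type III): D = 0.66·[ε^1.25·(LQ²/(gh_f))^4.75 + ν·Q^9.4·(L/(gh_f))^5.2]^0.04
LQ²/(gh_f) = 0.3293; L/(gh_f) = 6.334
Term 1 = ε^1.25·(…)^4.75 = 2.46×10^-10; Term 2 = ν·Q^9.4·(…)^5.2 = 1.34×10^-8
D = 0.66·(2.46×10^-10 + 1.34×10^-8)^0.04 = 0.3198 m = 320 mm
Check: V = 2.84 m/s, Re = 9.21×10^5, f = 0.01187, h_f = 29.3 m ≈ 30.9 m ✓

D ≈ 320 mm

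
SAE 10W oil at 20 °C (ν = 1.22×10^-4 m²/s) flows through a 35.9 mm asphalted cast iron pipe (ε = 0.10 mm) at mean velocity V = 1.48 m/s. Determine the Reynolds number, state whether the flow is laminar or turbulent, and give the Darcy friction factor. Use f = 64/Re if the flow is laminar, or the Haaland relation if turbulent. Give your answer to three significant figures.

Re ≈ 436; laminar; f = 64/Re ≈ 0.147

Re = VD/ν = 1.480·0.0359/1.22×10^-4 = 436
Re < 2300 → laminar → f = 64/Re = 0.1470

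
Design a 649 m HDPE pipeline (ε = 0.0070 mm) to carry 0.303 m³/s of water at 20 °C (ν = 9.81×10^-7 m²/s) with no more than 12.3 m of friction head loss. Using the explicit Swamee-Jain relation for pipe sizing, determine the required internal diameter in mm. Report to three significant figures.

D ≈ 346 mm

Swamee-Jain (Type III): D = 0.66·[ε^1.25·(LQ²/(gh_f))^4.75 + ν·Q^9.4·(L/(gh_f))^5.2]^0.04
LQ²/(gh_f) = 0.4938; L/(gh_f) = 5.379
Term 1 = ε^1.25·(…)^4.75 = 1.26×10^-8; Term 2 = ν·Q^9.4·(…)^5.2 = 8.25×10^-8
D = 0.66·(1.26×10^-8 + 8.25×10^-8)^0.04 = 0.3457 m = 346 mm
Check: V = 3.23 m/s, Re = 1.14×10^6, f = 0.01188, h_f = 11.8 m ≈ 12.3 m ✓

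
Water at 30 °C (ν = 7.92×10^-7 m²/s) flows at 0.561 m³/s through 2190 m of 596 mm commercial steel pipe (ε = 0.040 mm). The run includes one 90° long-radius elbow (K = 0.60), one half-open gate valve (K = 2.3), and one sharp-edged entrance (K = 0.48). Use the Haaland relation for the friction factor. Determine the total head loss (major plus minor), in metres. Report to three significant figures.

H_L ≈ 10.0 m

V = 4Q/(πD²) = 2.011 m/s; V²/2g = 0.2061 m
Re = 1.51×10^6, ε/D = 6.71×10^-5 → f = 0.01235 (Haaland)
Major: h_f = f(L/D)·V²/2g = 0.01235·3674·0.2061 = 9.352 m
Minor: ΣK = 3.38; h_m = ΣK·V²/2g = 0.6966 m
Total H_L = 9.352 + 0.6966 = 10.05 m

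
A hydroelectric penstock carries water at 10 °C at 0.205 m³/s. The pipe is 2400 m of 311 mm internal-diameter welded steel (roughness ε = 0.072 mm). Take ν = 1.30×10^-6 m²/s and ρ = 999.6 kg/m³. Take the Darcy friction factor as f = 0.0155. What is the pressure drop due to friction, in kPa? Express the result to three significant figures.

V = 4Q/(πD²) = 4·0.205/(π·0.311²) = 2.699 m/s
h_f = f(L/D)V²/(2g) = 0.01550·(2400/0.311)·2.699²/(2·9.81) = 44.40 m
Δp = ρg·h_f = 999.6·9.81·44.40 = 435.4 kPa

Δp ≈ 435 kPa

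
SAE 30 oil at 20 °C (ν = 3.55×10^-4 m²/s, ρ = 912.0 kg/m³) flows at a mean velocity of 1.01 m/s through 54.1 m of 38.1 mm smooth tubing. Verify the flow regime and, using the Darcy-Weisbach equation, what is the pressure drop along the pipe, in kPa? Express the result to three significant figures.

Δp ≈ 390 kPa

Re = VD/ν = 1.01·0.03810/3.55×10^-4 = 108 → laminar (Re < 2300)
f = 64/Re = 0.5904
h_f = f(L/D)V²/(2g) = 0.5904·(54.1/0.03810)·1.01²/(2·9.81) = 43.59 m
Δp = ρg·h_f = 912.0·9.81·43.59 = 390.0 kPa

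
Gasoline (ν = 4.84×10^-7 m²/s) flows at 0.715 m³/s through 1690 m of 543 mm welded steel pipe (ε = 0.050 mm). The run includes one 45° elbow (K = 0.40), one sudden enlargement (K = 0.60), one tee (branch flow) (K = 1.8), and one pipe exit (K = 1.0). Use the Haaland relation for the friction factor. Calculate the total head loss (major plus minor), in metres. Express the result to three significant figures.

H_L ≈ 20.4 m

V = 4Q/(πD²) = 3.088 m/s; V²/2g = 0.4859 m
Re = 3.46×10^6, ε/D = 9.21×10^-5 → f = 0.01229 (Haaland)
Major: h_f = f(L/D)·V²/2g = 0.01229·3112·0.4859 = 18.59 m
Minor: ΣK = 3.80; h_m = ΣK·V²/2g = 1.846 m
Total H_L = 18.59 + 1.846 = 20.43 m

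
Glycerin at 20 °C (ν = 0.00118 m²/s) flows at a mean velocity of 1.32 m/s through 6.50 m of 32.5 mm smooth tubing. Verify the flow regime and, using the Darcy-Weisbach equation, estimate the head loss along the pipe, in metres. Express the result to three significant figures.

h_f ≈ 31.3 m

Re = VD/ν = 1.32·0.03250/0.00118 = 36.4 → laminar (Re < 2300)
f = 64/Re = 1.760
h_f = f(L/D)V²/(2g) = 1.760·(6.50/0.03250)·1.32²/(2·9.81) = 31.27 m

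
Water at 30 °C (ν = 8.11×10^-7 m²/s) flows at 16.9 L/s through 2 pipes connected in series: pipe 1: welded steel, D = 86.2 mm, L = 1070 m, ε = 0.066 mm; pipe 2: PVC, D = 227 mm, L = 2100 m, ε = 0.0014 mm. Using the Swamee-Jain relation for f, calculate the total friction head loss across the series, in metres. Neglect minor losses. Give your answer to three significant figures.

H ≈ 106 m

Pipe 1: V = 2.896 m/s, Re = 3.08×10^5, ε/D = 7.66×10^-4, f = 0.01968, h_1 = f(L/D)V²/2g = 104.4 m
Pipe 2: V = 0.4176 m/s, Re = 1.17×10^5, ε/D = 6.17×10^-6, f = 0.01734, h_2 = f(L/D)V²/2g = 1.425 m
Series → Q common, losses add: H = Σh = 105.9 m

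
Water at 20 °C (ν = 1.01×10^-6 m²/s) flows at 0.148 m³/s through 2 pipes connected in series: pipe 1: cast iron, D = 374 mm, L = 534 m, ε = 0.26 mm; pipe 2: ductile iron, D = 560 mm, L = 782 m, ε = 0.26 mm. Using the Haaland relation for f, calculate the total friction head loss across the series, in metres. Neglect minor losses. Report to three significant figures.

H ≈ 2.93 m

Pipe 1: V = 1.347 m/s, Re = 4.99×10^5, ε/D = 6.95×10^-4, f = 0.01872, h_1 = f(L/D)V²/2g = 2.472 m
Pipe 2: V = 0.6009 m/s, Re = 3.33×10^5, ε/D = 4.64×10^-4, f = 0.01774, h_2 = f(L/D)V²/2g = 0.4559 m
Series → Q common, losses add: H = Σh = 2.928 m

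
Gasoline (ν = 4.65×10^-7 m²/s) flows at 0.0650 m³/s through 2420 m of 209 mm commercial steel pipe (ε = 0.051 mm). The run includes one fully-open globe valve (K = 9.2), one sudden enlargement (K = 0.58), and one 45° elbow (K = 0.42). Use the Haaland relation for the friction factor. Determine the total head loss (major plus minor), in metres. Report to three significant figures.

H_L ≈ 34.0 m

V = 4Q/(πD²) = 1.895 m/s; V²/2g = 0.1830 m
Re = 8.52×10^5, ε/D = 2.44×10^-4 → f = 0.01518 (Haaland)
Major: h_f = f(L/D)·V²/2g = 0.01518·11579·0.1830 = 32.16 m
Minor: ΣK = 10.2; h_m = ΣK·V²/2g = 1.866 m
Total H_L = 32.16 + 1.866 = 34.03 m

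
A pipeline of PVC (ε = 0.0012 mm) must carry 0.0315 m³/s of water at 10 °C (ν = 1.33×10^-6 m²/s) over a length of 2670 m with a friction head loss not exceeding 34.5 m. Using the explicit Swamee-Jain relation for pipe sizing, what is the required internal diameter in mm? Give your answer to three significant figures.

D ≈ 161 mm

Swamee-Jain (Type III): D = 0.66·[ε^1.25·(LQ²/(gh_f))^4.75 + ν·Q^9.4·(L/(gh_f))^5.2]^0.04
LQ²/(gh_f) = 0.007828; L/(gh_f) = 7.889
Term 1 = ε^1.25·(…)^4.75 = 3.92×10^-18; Term 2 = ν·Q^9.4·(…)^5.2 = 4.70×10^-16
D = 0.66·(3.92×10^-18 + 4.70×10^-16)^0.04 = 0.1609 m = 161 mm
Check: V = 1.55 m/s, Re = 1.87×10^5, f = 0.01580, h_f = 32.1 m ≈ 34.5 m ✓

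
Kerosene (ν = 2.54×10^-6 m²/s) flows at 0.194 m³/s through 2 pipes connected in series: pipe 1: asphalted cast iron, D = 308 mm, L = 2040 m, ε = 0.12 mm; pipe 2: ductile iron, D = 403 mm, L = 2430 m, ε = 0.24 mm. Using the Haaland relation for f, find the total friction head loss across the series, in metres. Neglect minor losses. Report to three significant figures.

H ≈ 53.1 m

Pipe 1: V = 2.604 m/s, Re = 3.16×10^5, ε/D = 3.90×10^-4, f = 0.01733, h_1 = f(L/D)V²/2g = 39.67 m
Pipe 2: V = 1.521 m/s, Re = 2.41×10^5, ε/D = 5.96×10^-4, f = 0.01886, h_2 = f(L/D)V²/2g = 13.41 m
Series → Q common, losses add: H = Σh = 53.08 m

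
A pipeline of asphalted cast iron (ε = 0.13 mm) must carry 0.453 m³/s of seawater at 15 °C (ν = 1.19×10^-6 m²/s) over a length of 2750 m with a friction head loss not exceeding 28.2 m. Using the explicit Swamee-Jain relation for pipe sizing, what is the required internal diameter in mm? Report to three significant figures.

Swamee-Jain (Type III): D = 0.66·[ε^1.25·(LQ²/(gh_f))^4.75 + ν·Q^9.4·(L/(gh_f))^5.2]^0.04
LQ²/(gh_f) = 2.040; L/(gh_f) = 9.941
Term 1 = ε^1.25·(…)^4.75 = 4.10×10^-4; Term 2 = ν·Q^9.4·(…)^5.2 = 1.07×10^-4
D = 0.66·(4.10×10^-4 + 1.07×10^-4)^0.04 = 0.4876 m = 488 mm
Check: V = 2.43 m/s, Re = 9.94×10^5, f = 0.01545, h_f = 26.1 m ≈ 28.2 m ✓

D ≈ 488 mm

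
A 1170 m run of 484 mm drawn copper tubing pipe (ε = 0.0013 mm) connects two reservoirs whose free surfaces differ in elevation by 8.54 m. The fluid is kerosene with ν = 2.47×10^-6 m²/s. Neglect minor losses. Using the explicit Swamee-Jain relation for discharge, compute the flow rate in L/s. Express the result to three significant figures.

Swamee-Jain (Type II): Q = -0.965·√(gD⁵h_f/L)·ln[ε/(3.7D) + √(3.17ν²L/(gD³h_f))]
√(gD⁵h_f/L) = √(9.81·0.484⁵·8.54/1170) = 0.04361
ε/(3.7D) = 7.26×10^-7; √(3.17ν²L/(gD³h_f)) = 4.88×10^-5
Q = -0.965·0.04361·ln(4.953×10^-5) = 0.4172 m³/s
Check: V = 2.27 m/s, Re = 4.44×10^5, f = 0.01341, h_f = 8.50 m ≈ 8.54 m ✓

Q ≈ 417 L/s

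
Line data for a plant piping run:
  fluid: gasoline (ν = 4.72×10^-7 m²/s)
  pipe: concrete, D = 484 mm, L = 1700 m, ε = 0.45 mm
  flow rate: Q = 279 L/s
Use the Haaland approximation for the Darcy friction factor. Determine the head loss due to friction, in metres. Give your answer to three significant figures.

h_f ≈ 8.03 m

V = 4Q/(πD²) = 4·0.279/(π·0.484²) = 1.516 m/s
Re = VD/ν = 1.516·0.484/4.72×10^-7 = 1.55×10^6 → turbulent
ε/D = 0.45/484 = 9.30×10^-4
Haaland: f = 0.01951
h_f = f(L/D)V²/(2g) = 0.01951·(1700/0.484)·1.516²/(2·9.81) = 8.033 m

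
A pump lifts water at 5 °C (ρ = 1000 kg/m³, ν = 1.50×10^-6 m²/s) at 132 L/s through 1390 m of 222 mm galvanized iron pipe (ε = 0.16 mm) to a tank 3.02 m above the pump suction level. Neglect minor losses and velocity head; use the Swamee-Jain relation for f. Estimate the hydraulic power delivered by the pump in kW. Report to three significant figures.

P_hyd ≈ 95.3 kW

V = 4Q/(πD²) = 3.410 m/s; Re = 5.05×10^5; ε/D = 7.21×10^-4; f = 0.01902
h_f = f(L/D)V²/2g = 70.60 m
Total head H = z + h_f = 3.02 + 70.60 = 73.62 m
P_hyd = ρgQH = 1000·9.81·0.132·73.62 = 95.33 kW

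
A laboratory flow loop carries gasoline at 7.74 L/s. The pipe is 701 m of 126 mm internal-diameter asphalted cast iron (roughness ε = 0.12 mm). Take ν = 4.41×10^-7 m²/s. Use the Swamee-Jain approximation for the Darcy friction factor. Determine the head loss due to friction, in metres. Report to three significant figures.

V = 4Q/(πD²) = 4·0.00774/(π·0.126²) = 0.6207 m/s
Re = VD/ν = 0.6207·0.126/4.41×10^-7 = 1.77×10^5 → turbulent
ε/D = 0.12/126 = 9.52×10^-4
Swamee-Jain: f = 0.02117
h_f = f(L/D)V²/(2g) = 0.02117·(701/0.126)·0.6207²/(2·9.81) = 2.313 m

h_f ≈ 2.31 m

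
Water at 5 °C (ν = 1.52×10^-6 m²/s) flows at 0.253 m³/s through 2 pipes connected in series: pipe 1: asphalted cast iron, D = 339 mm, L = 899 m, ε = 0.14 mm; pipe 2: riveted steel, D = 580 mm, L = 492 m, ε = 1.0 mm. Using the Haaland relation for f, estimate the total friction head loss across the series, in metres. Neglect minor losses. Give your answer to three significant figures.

H ≈ 18.8 m

Pipe 1: V = 2.803 m/s, Re = 6.25×10^5, ε/D = 4.13×10^-4, f = 0.01682, h_1 = f(L/D)V²/2g = 17.86 m
Pipe 2: V = 0.9576 m/s, Re = 3.65×10^5, ε/D = 0.00172, f = 0.02305, h_2 = f(L/D)V²/2g = 0.9139 m
Series → Q common, losses add: H = Σh = 18.78 m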